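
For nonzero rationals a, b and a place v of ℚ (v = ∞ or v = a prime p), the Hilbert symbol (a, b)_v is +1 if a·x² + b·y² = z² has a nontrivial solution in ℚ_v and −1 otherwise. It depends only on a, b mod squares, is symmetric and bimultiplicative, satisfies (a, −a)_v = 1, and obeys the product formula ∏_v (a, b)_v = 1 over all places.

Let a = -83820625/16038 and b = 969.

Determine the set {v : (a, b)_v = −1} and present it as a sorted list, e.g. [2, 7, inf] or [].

[3, 7]

(a, b) ≡ (-60214, 969) mod (ℚ^×)²; places V = {2, 3, 5, 7, 11, 17, 19, 23, ∞}.
(a,b)_11: α=-1, u≡4; β=0, v≡1 (mod 11); (4|11)=+1, (1|11)=+1; sign (−1)^0·+1^0·+1^-1 = +1.
(a,b)_∞: sgn(-60214)=−, sgn(969)=+, so +1.
(a,b)_2: α=-1, β=0; u≡5, v≡1 (mod 8); ε(u)ε(v)=0·0, αω(v)=-1·0, βω(u)=0·1; sum ≡ 0  ⇒  +1.
(a,b)_7: α=3, u≡2; β=0, v≡3 (mod 7); (2|7)=+1, (3|7)=-1; sign (−1)^0·+1^0·-1^3 = -1.
(a,b)_17: α=1, u≡3; β=1, v≡6 (mod 17); (3|17)=-1, (6|17)=-1; sign (−1)^0·-1^1·-1^1 = +1.
(a,b)_5: α=4, u≡4; β=0, v≡4 (mod 5); (4|5)=+1, (4|5)=+1; sign (−1)^0·+1^0·+1^4 = +1.
(a,b)_19: α=0, u≡11; β=1, v≡13 (mod 19); (11|19)=+1, (13|19)=-1; sign (−1)^0·+1^1·-1^0 = +1.
(a,b)_23: α=1, u≡3; β=0, v≡3 (mod 23); (3|23)=+1, (3|23)=+1; sign (−1)^0·+1^0·+1^1 = +1.
(a,b)_3: α=-6, u≡2; β=1, v≡2 (mod 3); (2|3)=-1, (2|3)=-1; sign (−1)^0·-1^1·-1^-6 = -1.
(-60214, 969 / ℚ) ramifies at {3, 7}: a division algebra.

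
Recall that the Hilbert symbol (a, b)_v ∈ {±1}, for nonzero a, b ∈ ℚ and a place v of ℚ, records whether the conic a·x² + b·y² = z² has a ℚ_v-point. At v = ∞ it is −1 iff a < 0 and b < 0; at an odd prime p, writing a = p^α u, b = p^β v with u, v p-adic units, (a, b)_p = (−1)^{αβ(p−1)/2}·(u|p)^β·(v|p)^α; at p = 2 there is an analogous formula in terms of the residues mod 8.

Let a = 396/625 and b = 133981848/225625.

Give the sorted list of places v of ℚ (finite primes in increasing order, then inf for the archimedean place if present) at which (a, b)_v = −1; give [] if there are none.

(a, b) ≡ (11, 182) mod (ℚ^×)²; places V = {2, 3, 5, 7, 11, 13, 19, ∞}.
(a,b)_3: α=2, u≡2; β=2, v≡2 (mod 3); (2|3)=-1, (2|3)=-1; sign (−1)^0·-1^2·-1^2 = +1.
(a,b)_19: α=0, u≡11; β=-2, v≡17 (mod 19); (11|19)=+1, (17|19)=+1; sign (−1)^0·+1^-2·+1^0 = +1.
(a,b)_5: α=-4, u≡1; β=-4, v≡3 (mod 5); (1|5)=+1, (3|5)=-1; sign (−1)^0·+1^-4·-1^-4 = +1.
(a,b)_2: α=2, β=3; u≡3, v≡3 (mod 8); ε(u)ε(v)=1·1, αω(v)=2·1, βω(u)=3·1; sum ≡ 0  ⇒  +1.
(a,b)_13: α=0, u≡6; β=3, v≡4 (mod 13); (6|13)=-1, (4|13)=+1; sign (−1)^0·-1^3·+1^0 = -1.
(a,b)_7: α=0, u≡2; β=1, v≡3 (mod 7); (2|7)=+1, (3|7)=-1; sign (−1)^0·+1^1·-1^0 = +1.
(a,b)_∞: sgn(11)=+, sgn(182)=+, so +1.
(a,b)_11: α=1, u≡4; β=2, v≡7 (mod 11); (4|11)=+1, (7|11)=-1; sign (−1)^0·+1^2·-1^1 = -1.
|Ram(11, 182)| = 2, even; anisotropic at {11, 13}.

[11, 13]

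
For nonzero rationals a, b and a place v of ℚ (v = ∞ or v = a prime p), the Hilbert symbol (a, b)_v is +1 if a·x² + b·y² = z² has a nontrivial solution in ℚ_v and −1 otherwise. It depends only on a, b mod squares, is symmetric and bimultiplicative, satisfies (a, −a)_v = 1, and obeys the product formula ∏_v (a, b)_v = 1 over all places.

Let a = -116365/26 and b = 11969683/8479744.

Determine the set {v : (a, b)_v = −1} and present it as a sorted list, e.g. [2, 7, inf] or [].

(a, b) ≡ (-2210, 187) mod (ℚ^×)²; places V = {2, 5, 7, 11, 13, 17, 23, 37, ∞}.
(a,b)_11: α=0, u≡1; β=3, v≡8 (mod 11); (1|11)=+1, (8|11)=-1; sign (−1)^0·+1^3·-1^0 = +1.
(a,b)_2: α=-1, β=-10; u≡7, v≡3 (mod 8); ε(u)ε(v)=1·1, αω(v)=-1·1, βω(u)=-10·0; sum ≡ 0  ⇒  +1.
(a,b)_7: α=0, u≡2; β=-2, v≡6 (mod 7); (2|7)=+1, (6|7)=-1; sign (−1)^0·+1^-2·-1^0 = +1.
(a,b)_5: α=1, u≡2; β=0, v≡2 (mod 5); (2|5)=-1, (2|5)=-1; sign (−1)^0·-1^0·-1^1 = -1.
(a,b)_13: α=-1, u≡12; β=-2, v≡7 (mod 13); (12|13)=+1, (7|13)=-1; sign (−1)^0·+1^-2·-1^-1 = -1.
(a,b)_17: α=1, u≡12; β=1, v≡14 (mod 17); (12|17)=-1, (14|17)=-1; sign (−1)^0·-1^1·-1^1 = +1.
(a,b)_∞: sgn(-2210)=−, sgn(187)=+, so +1.
(a,b)_37: α=2, u≡1; β=0, v≡22 (mod 37); (1|37)=+1, (22|37)=-1; sign (−1)^0·+1^0·-1^2 = +1.
(a,b)_23: α=0, u≡5; β=2, v≡13 (mod 23); (5|23)=-1, (13|23)=+1; sign (−1)^0·-1^2·+1^0 = +1.
|Ram(-2210, 187)| = 2, even; anisotropic at {5, 13}.

[5, 13]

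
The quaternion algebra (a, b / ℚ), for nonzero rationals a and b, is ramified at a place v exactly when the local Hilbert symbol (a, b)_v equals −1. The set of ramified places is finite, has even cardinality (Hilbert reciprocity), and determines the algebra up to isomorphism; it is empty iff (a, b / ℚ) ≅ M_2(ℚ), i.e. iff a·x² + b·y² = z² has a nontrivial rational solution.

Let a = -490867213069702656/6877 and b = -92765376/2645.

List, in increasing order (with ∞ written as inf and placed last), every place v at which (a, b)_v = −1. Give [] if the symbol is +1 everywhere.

[3, 5, 11, inf]

(a, b) ≡ (-78, -55) mod (ℚ^×)²; places V = {2, 3, 5, 11, 13, 23, 37, ∞}.
(a,b)_23: α=-2, u≡7; β=-2, v≡22 (mod 23); (7|23)=-1, (22|23)=-1; sign (−1)^0·-1^-2·-1^-2 = +1.
(a,b)_11: α=10, u≡2; β=5, v≡8 (mod 11); (2|11)=-1, (8|11)=-1; sign (−1)^0·-1^5·-1^10 = -1.
(a,b)_5: α=0, u≡2; β=-1, v≡1 (mod 5); (2|5)=-1, (1|5)=+1; sign (−1)^0·-1^-1·+1^0 = -1.
(a,b)_3: α=3, u≡1; β=2, v≡2 (mod 3); (1|3)=+1, (2|3)=-1; sign (−1)^0·+1^2·-1^3 = -1.
(a,b)_13: α=-1, u≡11; β=0, v≡4 (mod 13); (11|13)=-1, (4|13)=+1; sign (−1)^0·-1^0·+1^-1 = +1.
(a,b)_2: α=9, β=6; u≡1, v≡1 (mod 8); ε(u)ε(v)=0·0, αω(v)=9·0, βω(u)=6·0; sum ≡ 0  ⇒  +1.
(a,b)_37: α=2, u≡16; β=0, v≡24 (mod 37); (16|37)=+1, (24|37)=-1; sign (−1)^0·+1^0·-1^2 = +1.
(a,b)_∞: sgn(-78)=−, sgn(-55)=−, so -1.
(-78, -55 / ℚ) ramifies at {3, 5, 11, ∞}: a division algebra.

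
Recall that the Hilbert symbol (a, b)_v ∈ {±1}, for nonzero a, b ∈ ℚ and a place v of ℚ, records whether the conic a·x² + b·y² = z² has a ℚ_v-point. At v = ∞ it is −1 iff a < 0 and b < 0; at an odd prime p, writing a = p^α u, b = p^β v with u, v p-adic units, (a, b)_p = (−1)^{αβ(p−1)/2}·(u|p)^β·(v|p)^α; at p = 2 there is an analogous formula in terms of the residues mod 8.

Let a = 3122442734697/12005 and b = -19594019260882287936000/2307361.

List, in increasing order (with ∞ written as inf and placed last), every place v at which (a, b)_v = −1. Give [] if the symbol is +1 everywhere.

Mod squares: a ≡ 85, b ≡ -4290. Check v ∈ {∞, 2, 3, 5, 7, 11, 13, 17, 31, 37}.
v=5: a=5^-1·(≡2), b=5^3·(≡2) mod 5; (2|5)=-1, (2|5)=-1; (−1)^{-1·3·2}·(-1)^3·(-1)^-1 = +1.
v=∞: 85 > 0 and -4290 < 0  ⇒  (a,b)_∞ = +1.
v=37: a=37^2·(≡4), b=37^2·(≡32) mod 37; (4|37)=+1, (32|37)=-1; (−1)^{2·2·18}·(+1)^2·(-1)^2 = +1.
v=17: a=17^1·(≡6), b=17^2·(≡6) mod 17; (6|17)=-1, (6|17)=-1; (−1)^{1·2·8}·(-1)^2·(-1)^1 = -1.
v=11: a=11^2·(≡7), b=11^5·(≡7) mod 11; (7|11)=-1, (7|11)=-1; (−1)^{2·5·5}·(-1)^5·(-1)^2 = -1.
v=7: a=7^-4·(≡4), b=7^-4·(≡4) mod 7; (4|7)=+1, (4|7)=+1; (−1)^{-4·-4·3}·(+1)^-4·(+1)^-4 = +1.
v=2: v_2(a)=0, v_2(b)=9; units ≡ 5, 7 (mod 8); ε·ε+αω+βω = 0·1+0·0+9·1 ≡ 1  ⇒  (a,b)_2 = -1.
v=13: a=13^2·(≡5), b=13^3·(≡2) mod 13; (5|13)=-1, (2|13)=-1; (−1)^{2·3·6}·(-1)^3·(-1)^2 = -1.
v=31: a=31^0·(≡3), b=31^-2·(≡20) mod 31; (3|31)=-1, (20|31)=+1; (−1)^{0·-2·15}·(-1)^-2·(+1)^0 = +1.
v=3: a=3^8·(≡1), b=3^7·(≡1) mod 3; (1|3)=+1, (1|3)=+1; (−1)^{8·7·1}·(+1)^7·(+1)^8 = +1.
|Ram(85, -4290)| = 4, even; anisotropic at {2, 11, 13, 17}.

[2, 11, 13, 17]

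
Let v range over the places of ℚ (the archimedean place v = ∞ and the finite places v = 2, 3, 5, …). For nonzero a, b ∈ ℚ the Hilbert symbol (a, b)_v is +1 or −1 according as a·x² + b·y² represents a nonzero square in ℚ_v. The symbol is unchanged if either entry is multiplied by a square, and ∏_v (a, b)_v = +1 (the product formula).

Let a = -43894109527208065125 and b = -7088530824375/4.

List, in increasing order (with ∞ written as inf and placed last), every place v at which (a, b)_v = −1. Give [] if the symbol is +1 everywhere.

[3, inf]

Mod squares: a ≡ -5005, b ≡ -231. Check v ∈ {∞, 2, 3, 5, 7, 11, 13}.
v=2: v_2(a)=0, v_2(b)=-2; units ≡ 3, 1 (mod 8); ε·ε+αω+βω = 1·0+0·0+-2·1 ≡ 0  ⇒  (a,b)_2 = +1.
v=7: a=7^5·(≡6), b=7^5·(≡2) mod 7; (6|7)=-1, (2|7)=+1; (−1)^{5·5·3}·(-1)^5·(+1)^5 = +1.
v=5: a=5^3·(≡4), b=5^4·(≡4) mod 5; (4|5)=+1, (4|5)=+1; (−1)^{3·4·2}·(+1)^4·(+1)^3 = +1.
v=∞: -5005 < 0 and -231 < 0  ⇒  (a,b)_∞ = -1.
v=3: a=3^10·(≡2), b=3^1·(≡1) mod 3; (2|3)=-1, (1|3)=+1; (−1)^{10·1·1}·(-1)^1·(+1)^10 = -1.
v=13: a=13^3·(≡11), b=13^2·(≡1) mod 13; (11|13)=-1, (1|13)=+1; (−1)^{3·2·6}·(-1)^2·(+1)^3 = +1.
v=11: a=11^5·(≡10), b=11^3·(≡5) mod 11; (10|11)=-1, (5|11)=+1; (−1)^{5·3·5}·(-1)^3·(+1)^5 = +1.
|Ram(-5005, -231)| = 2, even; anisotropic at {3, ∞}.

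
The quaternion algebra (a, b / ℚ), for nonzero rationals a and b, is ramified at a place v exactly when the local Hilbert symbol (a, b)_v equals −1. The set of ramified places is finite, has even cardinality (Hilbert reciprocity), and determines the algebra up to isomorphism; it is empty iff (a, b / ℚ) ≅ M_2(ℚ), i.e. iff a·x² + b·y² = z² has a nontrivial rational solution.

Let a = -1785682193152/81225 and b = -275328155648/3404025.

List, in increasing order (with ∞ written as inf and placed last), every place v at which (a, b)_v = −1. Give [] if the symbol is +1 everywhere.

[13, inf]

(a, b) ≡ (-3772483, -342953) mod (ℚ^×)²; places V = {2, 3, 5, 7, 11, 13, 19, 23, 31, 37, 41, 43, ∞}.
(a,b)_37: α=1, u≡15; β=1, v≡15 (mod 37); (15|37)=-1, (15|37)=-1; sign (−1)^0·-1^1·-1^1 = +1.
(a,b)_3: α=-2, u≡2; β=-4, v≡1 (mod 3); (2|3)=-1, (1|3)=+1; sign (−1)^0·-1^-4·+1^-2 = +1.
(a,b)_5: α=-2, u≡2; β=-2, v≡2 (mod 5); (2|5)=-1, (2|5)=-1; sign (−1)^0·-1^-2·-1^-2 = +1.
(a,b)_19: α=-2, u≡5; β=0, v≡17 (mod 19); (5|19)=+1, (17|19)=+1; sign (−1)^0·+1^0·+1^-2 = +1.
(a,b)_7: α=0, u≡6; β=2, v≡3 (mod 7); (6|7)=-1, (3|7)=-1; sign (−1)^0·-1^2·-1^0 = +1.
(a,b)_2: α=8, β=14; u≡5, v≡7 (mod 8); ε(u)ε(v)=0·1, αω(v)=8·0, βω(u)=14·1; sum ≡ 0  ⇒  +1.
(a,b)_∞: sgn(-3772483)=−, sgn(-342953)=−, so -1.
(a,b)_41: α=0, u≡8; β=-2, v≡27 (mod 41); (8|41)=+1, (27|41)=-1; sign (−1)^0·+1^-2·-1^0 = +1.
(a,b)_43: α=2, u≡36; β=0, v≡11 (mod 43); (36|43)=+1, (11|43)=+1; sign (−1)^0·+1^0·+1^2 = +1.
(a,b)_13: α=1, u≡8; β=1, v≡9 (mod 13); (8|13)=-1, (9|13)=+1; sign (−1)^0·-1^1·+1^1 = -1.
(a,b)_31: α=1, u≡13; β=1, v≡20 (mod 31); (13|31)=-1, (20|31)=+1; sign (−1)^1·-1^1·+1^1 = +1.
(a,b)_11: α=1, u≡4; β=0, v≡9 (mod 11); (4|11)=+1, (9|11)=+1; sign (−1)^0·+1^0·+1^1 = +1.
(a,b)_23: α=1, u≡5; β=1, v≡8 (mod 23); (5|23)=-1, (8|23)=+1; sign (−1)^1·-1^1·+1^1 = +1.
Ram(-3772483, -342953) = {13, ∞}; no ℚ_13-point on the conic.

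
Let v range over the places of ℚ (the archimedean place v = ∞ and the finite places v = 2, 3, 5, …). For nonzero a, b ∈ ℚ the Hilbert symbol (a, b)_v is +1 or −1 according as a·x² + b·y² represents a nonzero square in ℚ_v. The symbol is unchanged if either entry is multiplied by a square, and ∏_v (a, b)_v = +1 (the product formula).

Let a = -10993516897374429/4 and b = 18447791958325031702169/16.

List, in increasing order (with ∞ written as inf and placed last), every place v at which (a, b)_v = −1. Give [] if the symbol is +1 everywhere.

(a, b) ≡ (-1581, 2760681) mod (ℚ^×)²; places V = {2, 3, 7, 11, 17, 19, 31, 37, ∞}.
(a,b)_17: α=1, u≡9; β=1, v≡16 (mod 17); (9|17)=+1, (16|17)=+1; sign (−1)^0·+1^1·+1^1 = +1.
(a,b)_11: α=4, u≡3; β=5, v≡6 (mod 11); (3|11)=+1, (6|11)=-1; sign (−1)^0·+1^5·-1^4 = +1.
(a,b)_2: α=-2, β=-4; u≡3, v≡1 (mod 8); ε(u)ε(v)=1·0, αω(v)=-2·0, βω(u)=-4·1; sum ≡ 0  ⇒  +1.
(a,b)_19: α=2, u≡12; β=3, v≡17 (mod 19); (12|19)=-1, (17|19)=+1; sign (−1)^0·-1^3·+1^2 = -1.
(a,b)_∞: sgn(-1581)=−, sgn(2760681)=+, so +1.
(a,b)_31: α=3, u≡26; β=4, v≡14 (mod 31); (26|31)=-1, (14|31)=+1; sign (−1)^0·-1^4·+1^3 = +1.
(a,b)_7: α=0, u≡4; β=1, v≡6 (mod 7); (4|7)=+1, (6|7)=-1; sign (−1)^0·+1^1·-1^0 = +1.
(a,b)_3: α=1, u≡1; β=1, v≡1 (mod 3); (1|3)=+1, (1|3)=+1; sign (−1)^1·+1^1·+1^1 = -1.
(a,b)_37: α=2, u≡30; β=3, v≡12 (mod 37); (30|37)=+1, (12|37)=+1; sign (−1)^0·+1^3·+1^2 = +1.
Ram(-1581, 2760681) = {3, 19}; no ℚ_3-point on the conic.

[3, 19]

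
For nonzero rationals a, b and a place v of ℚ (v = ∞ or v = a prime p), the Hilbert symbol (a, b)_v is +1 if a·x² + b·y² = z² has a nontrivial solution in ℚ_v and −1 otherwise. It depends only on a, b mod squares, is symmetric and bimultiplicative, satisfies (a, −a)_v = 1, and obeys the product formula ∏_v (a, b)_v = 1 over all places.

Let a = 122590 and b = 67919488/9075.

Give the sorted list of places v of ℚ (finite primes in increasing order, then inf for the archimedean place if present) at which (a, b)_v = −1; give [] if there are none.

Mod squares: a ≡ 122590, b ≡ 1326. Check v ∈ {∞, 2, 3, 5, 7, 11, 13, 17, 23, 41}.
v=17: a=17^0·(≡3), b=17^1·(≡14) mod 17; (3|17)=-1, (14|17)=-1; (−1)^{0·1·8}·(-1)^1·(-1)^0 = -1.
v=2: v_2(a)=1, v_2(b)=7; units ≡ 7, 7 (mod 8); ε·ε+αω+βω = 1·1+1·0+7·0 ≡ 1  ⇒  (a,b)_2 = -1.
v=13: a=13^1·(≡5), b=13^1·(≡6) mod 13; (5|13)=-1, (6|13)=-1; (−1)^{1·1·6}·(-1)^1·(-1)^1 = +1.
v=41: a=41^1·(≡38), b=41^0·(≡26) mod 41; (38|41)=-1, (26|41)=-1; (−1)^{1·0·20}·(-1)^0·(-1)^1 = -1.
v=7: a=7^0·(≡6), b=7^4·(≡5) mod 7; (6|7)=-1, (5|7)=-1; (−1)^{0·4·3}·(-1)^4·(-1)^0 = +1.
v=5: a=5^1·(≡3), b=5^-2·(≡1) mod 5; (3|5)=-1, (1|5)=+1; (−1)^{1·-2·2}·(-1)^-2·(+1)^1 = +1.
v=23: a=23^1·(≡17), b=23^0·(≡11) mod 23; (17|23)=-1, (11|23)=-1; (−1)^{1·0·11}·(-1)^0·(-1)^1 = -1.
v=11: a=11^0·(≡6), b=11^-2·(≡6) mod 11; (6|11)=-1, (6|11)=-1; (−1)^{0·-2·5}·(-1)^-2·(-1)^0 = +1.
v=∞: 122590 > 0 and 1326 > 0  ⇒  (a,b)_∞ = +1.
v=3: a=3^0·(≡1), b=3^-1·(≡1) mod 3; (1|3)=+1, (1|3)=+1; (−1)^{0·-1·1}·(+1)^-1·(+1)^0 = +1.
Ram(122590, 1326) = {2, 17, 23, 41}; no ℚ_2-point on the conic.

[2, 17, 23, 41]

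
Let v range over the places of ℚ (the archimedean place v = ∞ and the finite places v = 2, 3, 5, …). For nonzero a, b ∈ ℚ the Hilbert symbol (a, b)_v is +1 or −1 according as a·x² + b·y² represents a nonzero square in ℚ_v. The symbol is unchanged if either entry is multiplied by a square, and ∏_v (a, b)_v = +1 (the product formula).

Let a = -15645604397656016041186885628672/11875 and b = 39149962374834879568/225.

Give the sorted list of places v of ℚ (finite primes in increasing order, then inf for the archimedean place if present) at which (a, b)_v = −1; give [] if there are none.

[13, 19, 31, 41]

(a, b) ≡ (-313937, 13) mod (ℚ^×)²; places V = {2, 3, 5, 7, 11, 13, 19, 31, 41, ∞}.
(a,b)_3: α=0, u≡1; β=-2, v≡1 (mod 3); (1|3)=+1, (1|3)=+1; sign (−1)^0·+1^-2·+1^0 = +1.
(a,b)_2: α=8, β=4; u≡7, v≡5 (mod 8); ε(u)ε(v)=1·0, αω(v)=8·1, βω(u)=4·0; sum ≡ 0  ⇒  +1.
(a,b)_41: α=3, u≡33; β=2, v≡27 (mod 41); (33|41)=+1, (27|41)=-1; sign (−1)^0·+1^2·-1^3 = -1.
(a,b)_7: α=2, u≡3; β=2, v≡3 (mod 7); (3|7)=-1, (3|7)=-1; sign (−1)^0·-1^2·-1^2 = +1.
(a,b)_19: α=-1, u≡9; β=0, v≡10 (mod 19); (9|19)=+1, (10|19)=-1; sign (−1)^0·+1^0·-1^-1 = -1.
(a,b)_31: α=7, u≡2; β=4, v≡11 (mod 31); (2|31)=+1, (11|31)=-1; sign (−1)^0·+1^4·-1^7 = -1.
(a,b)_11: α=6, u≡5; β=4, v≡7 (mod 11); (5|11)=+1, (7|11)=-1; sign (−1)^0·+1^4·-1^6 = +1.
(a,b)_5: α=-4, u≡2; β=-2, v≡2 (mod 5); (2|5)=-1, (2|5)=-1; sign (−1)^0·-1^-2·-1^-4 = +1.
(a,b)_∞: sgn(-313937)=−, sgn(13)=+, so +1.
(a,b)_13: α=5, u≡11; β=3, v≡12 (mod 13); (11|13)=-1, (12|13)=+1; sign (−1)^0·-1^3·+1^5 = -1.
(-313937, 13 / ℚ) ramifies at {13, 19, 31, 41}: a division algebra.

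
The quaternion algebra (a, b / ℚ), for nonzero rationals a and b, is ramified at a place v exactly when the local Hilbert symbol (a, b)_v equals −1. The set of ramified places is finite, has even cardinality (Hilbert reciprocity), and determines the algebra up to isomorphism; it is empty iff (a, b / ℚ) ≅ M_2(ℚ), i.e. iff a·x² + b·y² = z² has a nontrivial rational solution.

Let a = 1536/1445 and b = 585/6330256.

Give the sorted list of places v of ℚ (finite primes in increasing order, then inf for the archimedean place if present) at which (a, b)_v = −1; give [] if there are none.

(a, b) ≡ (30, 65) mod (ℚ^×)²; places V = {2, 3, 5, 13, 17, 37, ∞}.
(a,b)_37: α=0, u≡28; β=-2, v≡7 (mod 37); (28|37)=+1, (7|37)=+1; sign (−1)^0·+1^-2·+1^0 = +1.
(a,b)_17: α=-2, u≡8; β=-2, v≡3 (mod 17); (8|17)=+1, (3|17)=-1; sign (−1)^0·+1^-2·-1^-2 = +1.
(a,b)_13: α=0, u≡1; β=1, v≡11 (mod 13); (1|13)=+1, (11|13)=-1; sign (−1)^0·+1^1·-1^0 = +1.
(a,b)_3: α=1, u≡1; β=2, v≡2 (mod 3); (1|3)=+1, (2|3)=-1; sign (−1)^0·+1^2·-1^1 = -1.
(a,b)_2: α=9, β=-4; u≡7, v≡1 (mod 8); ε(u)ε(v)=1·0, αω(v)=9·0, βω(u)=-4·0; sum ≡ 0  ⇒  +1.
(a,b)_∞: sgn(30)=+, sgn(65)=+, so +1.
(a,b)_5: α=-1, u≡4; β=1, v≡2 (mod 5); (4|5)=+1, (2|5)=-1; sign (−1)^0·+1^1·-1^-1 = -1.
|Ram(30, 65)| = 2, even; anisotropic at {3, 5}.

[3, 5]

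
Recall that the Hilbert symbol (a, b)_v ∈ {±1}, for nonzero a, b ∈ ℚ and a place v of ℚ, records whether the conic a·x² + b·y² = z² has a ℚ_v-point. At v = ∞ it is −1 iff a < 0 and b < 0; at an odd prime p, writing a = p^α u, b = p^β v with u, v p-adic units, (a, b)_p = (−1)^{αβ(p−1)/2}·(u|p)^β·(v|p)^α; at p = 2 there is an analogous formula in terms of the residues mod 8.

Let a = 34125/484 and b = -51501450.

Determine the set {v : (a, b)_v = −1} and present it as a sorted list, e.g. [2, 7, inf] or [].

[2, 3, 5, 7]

(a, b) ≡ (1365, -858) mod (ℚ^×)²; places V = {2, 3, 5, 7, 11, 13, ∞}.
(a,b)_11: α=-2, u≡9; β=1, v≡2 (mod 11); (9|11)=+1, (2|11)=-1; sign (−1)^0·+1^1·-1^-2 = +1.
(a,b)_7: α=1, u≡3; β=4, v≡5 (mod 7); (3|7)=-1, (5|7)=-1; sign (−1)^0·-1^4·-1^1 = -1.
(a,b)_∞: sgn(1365)=+, sgn(-858)=−, so +1.
(a,b)_3: α=1, u≡2; β=1, v≡2 (mod 3); (2|3)=-1, (2|3)=-1; sign (−1)^1·-1^1·-1^1 = -1.
(a,b)_2: α=-2, β=1; u≡5, v≡3 (mod 8); ε(u)ε(v)=0·1, αω(v)=-2·1, βω(u)=1·1; sum ≡ 1  ⇒  -1.
(a,b)_13: α=1, u≡4; β=1, v≡9 (mod 13); (4|13)=+1, (9|13)=+1; sign (−1)^0·+1^1·+1^1 = +1.
(a,b)_5: α=3, u≡2; β=2, v≡2 (mod 5); (2|5)=-1, (2|5)=-1; sign (−1)^0·-1^2·-1^3 = -1.
Ram(1365, -858) = {2, 3, 5, 7}; no ℚ_2-point on the conic.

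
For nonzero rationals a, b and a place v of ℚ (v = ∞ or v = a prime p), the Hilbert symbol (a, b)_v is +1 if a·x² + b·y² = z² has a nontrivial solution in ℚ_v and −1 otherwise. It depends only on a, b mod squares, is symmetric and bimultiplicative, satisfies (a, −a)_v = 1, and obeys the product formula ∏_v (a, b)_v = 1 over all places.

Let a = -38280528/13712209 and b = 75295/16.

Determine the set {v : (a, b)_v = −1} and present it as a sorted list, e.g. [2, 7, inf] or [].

(a, b) ≡ (-13, 55) mod (ℚ^×)²; places V = {2, 3, 5, 7, 11, 13, 23, 37, ∞}.
(a,b)_5: α=0, u≡3; β=1, v≡4 (mod 5); (3|5)=-1, (4|5)=+1; sign (−1)^0·-1^1·+1^0 = -1.
(a,b)_∞: sgn(-13)=−, sgn(55)=+, so +1.
(a,b)_3: α=2, u≡2; β=0, v≡1 (mod 3); (2|3)=-1, (1|3)=+1; sign (−1)^0·-1^0·+1^2 = +1.
(a,b)_23: α=-4, u≡17; β=0, v≡1 (mod 23); (17|23)=-1, (1|23)=+1; sign (−1)^0·-1^0·+1^-4 = +1.
(a,b)_2: α=4, β=-4; u≡3, v≡7 (mod 8); ε(u)ε(v)=1·1, αω(v)=4·0, βω(u)=-4·1; sum ≡ 1  ⇒  -1.
(a,b)_7: α=-2, u≡4; β=0, v≡5 (mod 7); (4|7)=+1, (5|7)=-1; sign (−1)^0·+1^0·-1^-2 = +1.
(a,b)_37: α=0, u≡17; β=2, v≡15 (mod 37); (17|37)=-1, (15|37)=-1; sign (−1)^0·-1^2·-1^0 = +1.
(a,b)_13: α=3, u≡12; β=0, v≡4 (mod 13); (12|13)=+1, (4|13)=+1; sign (−1)^0·+1^0·+1^3 = +1.
(a,b)_11: α=2, u≡5; β=1, v≡5 (mod 11); (5|11)=+1, (5|11)=+1; sign (−1)^0·+1^1·+1^2 = +1.
(-13, 55 / ℚ) ramifies at {2, 5}: a division algebra.

[2, 5]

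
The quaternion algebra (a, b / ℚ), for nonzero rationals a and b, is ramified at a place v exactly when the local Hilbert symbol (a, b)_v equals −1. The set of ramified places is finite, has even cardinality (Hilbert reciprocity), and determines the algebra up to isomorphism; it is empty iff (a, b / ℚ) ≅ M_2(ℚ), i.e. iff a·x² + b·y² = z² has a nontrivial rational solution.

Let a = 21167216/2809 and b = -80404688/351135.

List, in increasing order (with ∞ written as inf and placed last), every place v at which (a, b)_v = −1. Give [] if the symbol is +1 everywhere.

Mod squares: a ≡ 551, b ≡ -31395. Check v ∈ {∞, 2, 3, 5, 7, 13, 17, 19, 23, 29, 53}.
v=3: a=3^0·(≡2), b=3^-5·(≡2) mod 3; (2|3)=-1, (2|3)=-1; (−1)^{0·-5·1}·(-1)^-5·(-1)^0 = -1.
v=19: a=19^1·(≡13), b=19^0·(≡8) mod 19; (13|19)=-1, (8|19)=-1; (−1)^{1·0·9}·(-1)^0·(-1)^1 = -1.
v=5: a=5^0·(≡4), b=5^-1·(≡1) mod 5; (4|5)=+1, (1|5)=+1; (−1)^{0·-1·2}·(+1)^-1·(+1)^0 = +1.
v=53: a=53^-2·(≡23), b=53^0·(≡34) mod 53; (23|53)=-1, (34|53)=-1; (−1)^{-2·0·26}·(-1)^0·(-1)^-2 = +1.
v=∞: 551 > 0 and -31395 < 0  ⇒  (a,b)_∞ = +1.
v=17: a=17^0·(≡10), b=17^-2·(≡1) mod 17; (10|17)=-1, (1|17)=+1; (−1)^{0·-2·8}·(-1)^-2·(+1)^0 = +1.
v=29: a=29^1·(≡21), b=29^0·(≡15) mod 29; (21|29)=-1, (15|29)=-1; (−1)^{1·0·14}·(-1)^0·(-1)^1 = -1.
v=23: a=23^0·(≡21), b=23^1·(≡22) mod 23; (21|23)=-1, (22|23)=-1; (−1)^{0·1·11}·(-1)^1·(-1)^0 = -1.
v=7: a=7^4·(≡5), b=7^5·(≡4) mod 7; (5|7)=-1, (4|7)=+1; (−1)^{4·5·3}·(-1)^5·(+1)^4 = -1.
v=2: v_2(a)=4, v_2(b)=4; units ≡ 7, 5 (mod 8); ε·ε+αω+βω = 1·0+4·1+4·0 ≡ 0  ⇒  (a,b)_2 = +1.
v=13: a=13^0·(≡5), b=13^1·(≡12) mod 13; (5|13)=-1, (12|13)=+1; (−1)^{0·1·6}·(-1)^1·(+1)^0 = -1.
Ram(551, -31395) = {3, 7, 13, 19, 23, 29}; no ℚ_3-point on the conic.

[3, 7, 13, 19, 23, 29]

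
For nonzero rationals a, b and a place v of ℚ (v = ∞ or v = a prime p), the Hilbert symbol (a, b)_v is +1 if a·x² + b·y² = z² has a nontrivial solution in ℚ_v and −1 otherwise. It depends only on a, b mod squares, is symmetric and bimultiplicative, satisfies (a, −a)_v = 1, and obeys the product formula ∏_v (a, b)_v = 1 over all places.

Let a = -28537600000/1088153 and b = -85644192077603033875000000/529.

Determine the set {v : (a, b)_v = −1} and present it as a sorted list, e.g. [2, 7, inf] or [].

[2, inf]

(a, b) ≡ (-15470, -595) mod (ℚ^×)²; places V = {2, 5, 7, 11, 13, 17, 23, ∞}.
(a,b)_11: α=-2, u≡6; β=2, v≡2 (mod 11); (6|11)=-1, (2|11)=-1; sign (−1)^0·-1^2·-1^-2 = +1.
(a,b)_5: α=5, u≡1; β=9, v≡4 (mod 5); (1|5)=+1, (4|5)=+1; sign (−1)^0·+1^9·+1^5 = +1.
(a,b)_2: α=11, β=6; u≡1, v≡5 (mod 8); ε(u)ε(v)=0·0, αω(v)=11·1, βω(u)=6·0; sum ≡ 1  ⇒  -1.
(a,b)_7: α=3, u≡4; β=9, v≡3 (mod 7); (4|7)=+1, (3|7)=-1; sign (−1)^1·+1^9·-1^3 = +1.
(a,b)_∞: sgn(-15470)=−, sgn(-595)=−, so -1.
(a,b)_17: α=-1, u≡13; β=3, v≡4 (mod 17); (13|17)=+1, (4|17)=+1; sign (−1)^0·+1^3·+1^-1 = +1.
(a,b)_23: α=-2, u≡6; β=-2, v≡18 (mod 23); (6|23)=+1, (18|23)=+1; sign (−1)^0·+1^-2·+1^-2 = +1.
(a,b)_13: α=1, u≡7; β=4, v≡1 (mod 13); (7|13)=-1, (1|13)=+1; sign (−1)^0·-1^4·+1^1 = +1.
|Ram(-15470, -595)| = 2, even; anisotropic at {2, ∞}.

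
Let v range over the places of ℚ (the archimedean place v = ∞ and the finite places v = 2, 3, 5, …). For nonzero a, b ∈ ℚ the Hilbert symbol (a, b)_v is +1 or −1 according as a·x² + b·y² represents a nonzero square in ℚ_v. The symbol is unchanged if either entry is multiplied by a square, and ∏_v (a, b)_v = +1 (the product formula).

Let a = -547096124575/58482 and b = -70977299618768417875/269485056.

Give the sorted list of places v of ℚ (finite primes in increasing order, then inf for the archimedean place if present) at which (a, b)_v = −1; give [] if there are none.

[2, 7, 11, inf]

Mod squares: a ≡ -14, b ≡ -715. Check v ∈ {∞, 2, 3, 5, 7, 11, 13, 17, 19, 23}.
v=2: v_2(a)=-1, v_2(b)=-10; units ≡ 1, 5 (mod 8); ε·ε+αω+βω = 0·0+-1·1+-10·0 ≡ 1  ⇒  (a,b)_2 = -1.
v=17: a=17^2·(≡10), b=17^2·(≡9) mod 17; (10|17)=-1, (9|17)=+1; (−1)^{2·2·8}·(-1)^2·(+1)^2 = +1.
v=23: a=23^2·(≡6), b=23^4·(≡20) mod 23; (6|23)=+1, (20|23)=-1; (−1)^{2·4·11}·(+1)^4·(-1)^2 = +1.
v=3: a=3^-4·(≡1), b=3^-6·(≡2) mod 3; (1|3)=+1, (2|3)=-1; (−1)^{-4·-6·1}·(+1)^-6·(-1)^-4 = +1.
v=∞: -14 < 0 and -715 < 0  ⇒  (a,b)_∞ = -1.
v=19: a=19^-2·(≡5), b=19^-2·(≡1) mod 19; (5|19)=+1, (1|19)=+1; (−1)^{-2·-2·9}·(+1)^-2·(+1)^-2 = +1.
v=7: a=7^1·(≡5), b=7^4·(≡3) mod 7; (5|7)=-1, (3|7)=-1; (−1)^{1·4·3}·(-1)^4·(-1)^1 = -1.
v=13: a=13^2·(≡10), b=13^3·(≡4) mod 13; (10|13)=+1, (4|13)=+1; (−1)^{2·3·6}·(+1)^3·(+1)^2 = +1.
v=11: a=11^2·(≡2), b=11^3·(≡4) mod 11; (2|11)=-1, (4|11)=+1; (−1)^{2·3·5}·(-1)^3·(+1)^2 = -1.
v=5: a=5^2·(≡1), b=5^3·(≡2) mod 5; (1|5)=+1, (2|5)=-1; (−1)^{2·3·2}·(+1)^3·(-1)^2 = +1.
|Ram(-14, -715)| = 4, even; anisotropic at {2, 7, 11, ∞}.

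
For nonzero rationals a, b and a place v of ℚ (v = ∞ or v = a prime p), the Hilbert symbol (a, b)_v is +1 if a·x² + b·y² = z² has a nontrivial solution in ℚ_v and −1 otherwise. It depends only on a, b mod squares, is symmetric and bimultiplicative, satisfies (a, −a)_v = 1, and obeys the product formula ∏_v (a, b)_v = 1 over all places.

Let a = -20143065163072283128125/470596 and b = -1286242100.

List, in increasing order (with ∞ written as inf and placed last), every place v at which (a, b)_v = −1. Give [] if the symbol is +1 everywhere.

[2, 13, 37, inf]

(a, b) ≡ (-2405, -629) mod (ℚ^×)²; places V = {2, 3, 5, 7, 11, 13, 17, 37, ∞}.
(a,b)_∞: sgn(-2405)=−, sgn(-629)=−, so -1.
(a,b)_2: α=-2, β=2; u≡3, v≡3 (mod 8); ε(u)ε(v)=1·1, αω(v)=-2·1, βω(u)=2·1; sum ≡ 1  ⇒  -1.
(a,b)_37: α=3, u≡9; β=1, v≡13 (mod 37); (9|37)=+1, (13|37)=-1; sign (−1)^0·+1^1·-1^3 = -1.
(a,b)_11: α=4, u≡4; β=2, v≡3 (mod 11); (4|11)=+1, (3|11)=+1; sign (−1)^0·+1^2·+1^4 = +1.
(a,b)_5: α=5, u≡4; β=2, v≡1 (mod 5); (4|5)=+1, (1|5)=+1; sign (−1)^0·+1^2·+1^5 = +1.
(a,b)_13: α=5, u≡3; β=2, v≡2 (mod 13); (3|13)=+1, (2|13)=-1; sign (−1)^0·+1^2·-1^5 = -1.
(a,b)_7: α=-6, u≡3; β=0, v≡4 (mod 7); (3|7)=-1, (4|7)=+1; sign (−1)^0·-1^0·+1^-6 = +1.
(a,b)_3: α=4, u≡1; β=0, v≡1 (mod 3); (1|3)=+1, (1|3)=+1; sign (−1)^0·+1^0·+1^4 = +1.
(a,b)_17: α=2, u≡8; β=1, v≡5 (mod 17); (8|17)=+1, (5|17)=-1; sign (−1)^0·+1^1·-1^2 = +1.
(-2405, -629 / ℚ) ramifies at {2, 13, 37, ∞}: a division algebra.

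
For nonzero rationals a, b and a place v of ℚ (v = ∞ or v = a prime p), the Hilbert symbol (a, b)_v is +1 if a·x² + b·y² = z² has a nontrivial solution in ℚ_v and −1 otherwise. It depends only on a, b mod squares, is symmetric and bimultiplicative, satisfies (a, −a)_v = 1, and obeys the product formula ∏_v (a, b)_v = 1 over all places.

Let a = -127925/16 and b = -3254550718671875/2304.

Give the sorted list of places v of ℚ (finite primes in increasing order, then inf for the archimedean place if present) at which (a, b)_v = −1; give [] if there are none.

Mod squares: a ≡ -5117, b ≡ -7955. Check v ∈ {∞, 2, 3, 5, 7, 17, 37, 43}.
v=5: a=5^2·(≡3), b=5^7·(≡4) mod 5; (3|5)=-1, (4|5)=+1; (−1)^{2·7·2}·(-1)^7·(+1)^2 = -1.
v=7: a=7^1·(≡1), b=7^2·(≡1) mod 7; (1|7)=+1, (1|7)=+1; (−1)^{1·2·3}·(+1)^2·(+1)^1 = +1.
v=∞: -5117 < 0 and -7955 < 0  ⇒  (a,b)_∞ = -1.
v=17: a=17^1·(≡11), b=17^2·(≡15) mod 17; (11|17)=-1, (15|17)=+1; (−1)^{1·2·8}·(-1)^2·(+1)^1 = +1.
v=37: a=37^0·(≡36), b=37^1·(≡3) mod 37; (36|37)=+1, (3|37)=+1; (−1)^{0·1·18}·(+1)^1·(+1)^0 = +1.
v=43: a=43^1·(≡21), b=43^3·(≡28) mod 43; (21|43)=+1, (28|43)=-1; (−1)^{1·3·21}·(+1)^3·(-1)^1 = +1.
v=3: a=3^0·(≡1), b=3^-2·(≡1) mod 3; (1|3)=+1, (1|3)=+1; (−1)^{0·-2·1}·(+1)^-2·(+1)^0 = +1.
v=2: v_2(a)=-4, v_2(b)=-8; units ≡ 3, 5 (mod 8); ε·ε+αω+βω = 1·0+-4·1+-8·1 ≡ 0  ⇒  (a,b)_2 = +1.
(-5117, -7955 / ℚ) ramifies at {5, ∞}: a division algebra.

[5, inf]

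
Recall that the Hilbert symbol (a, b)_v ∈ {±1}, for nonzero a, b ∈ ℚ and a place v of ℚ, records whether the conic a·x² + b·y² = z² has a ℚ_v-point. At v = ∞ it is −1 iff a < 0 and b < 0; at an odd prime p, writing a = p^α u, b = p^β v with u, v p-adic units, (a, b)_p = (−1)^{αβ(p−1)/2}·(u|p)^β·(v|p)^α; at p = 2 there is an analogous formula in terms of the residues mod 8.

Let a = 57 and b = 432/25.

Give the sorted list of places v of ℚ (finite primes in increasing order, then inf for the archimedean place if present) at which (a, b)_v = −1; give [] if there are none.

[3, 19]

Mod squares: a ≡ 57, b ≡ 3. Check v ∈ {∞, 2, 3, 5, 19}.
v=5: a=5^0·(≡2), b=5^-2·(≡2) mod 5; (2|5)=-1, (2|5)=-1; (−1)^{0·-2·2}·(-1)^-2·(-1)^0 = +1.
v=2: v_2(a)=0, v_2(b)=4; units ≡ 1, 3 (mod 8); ε·ε+αω+βω = 0·1+0·1+4·0 ≡ 0  ⇒  (a,b)_2 = +1.
v=3: a=3^1·(≡1), b=3^3·(≡1) mod 3; (1|3)=+1, (1|3)=+1; (−1)^{1·3·1}·(+1)^3·(+1)^1 = -1.
v=19: a=19^1·(≡3), b=19^0·(≡15) mod 19; (3|19)=-1, (15|19)=-1; (−1)^{1·0·9}·(-1)^0·(-1)^1 = -1.
v=∞: 57 > 0 and 3 > 0  ⇒  (a,b)_∞ = +1.
|Ram(57, 3)| = 2, even; anisotropic at {3, 19}.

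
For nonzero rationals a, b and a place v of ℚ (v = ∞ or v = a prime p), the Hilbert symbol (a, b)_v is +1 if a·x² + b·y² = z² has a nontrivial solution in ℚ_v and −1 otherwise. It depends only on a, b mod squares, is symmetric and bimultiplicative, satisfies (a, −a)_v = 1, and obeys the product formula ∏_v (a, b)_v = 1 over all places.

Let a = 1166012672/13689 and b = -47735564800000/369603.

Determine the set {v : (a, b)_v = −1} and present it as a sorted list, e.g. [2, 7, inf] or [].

[3, 5, 17, 37]

(a, b) ≡ (12617, -9435) mod (ℚ^×)²; places V = {2, 3, 5, 7, 11, 13, 17, 19, 31, 37, ∞}.
(a,b)_19: α=2, u≡1; β=0, v≡2 (mod 19); (1|19)=+1, (2|19)=-1; sign (−1)^0·+1^0·-1^2 = +1.
(a,b)_∞: sgn(12617)=+, sgn(-9435)=−, so +1.
(a,b)_37: α=1, u≡6; β=1, v≡1 (mod 37); (6|37)=-1, (1|37)=+1; sign (−1)^0·-1^1·+1^1 = -1.
(a,b)_11: α=1, u≡3; β=2, v≡5 (mod 11); (3|11)=+1, (5|11)=+1; sign (−1)^0·+1^2·+1^1 = +1.
(a,b)_7: α=0, u≡5; β=2, v≡2 (mod 7); (5|7)=-1, (2|7)=+1; sign (−1)^0·-1^2·+1^0 = +1.
(a,b)_3: α=-4, u≡2; β=-7, v≡2 (mod 3); (2|3)=-1, (2|3)=-1; sign (−1)^0·-1^-7·-1^-4 = -1.
(a,b)_17: α=0, u≡3; β=1, v≡6 (mod 17); (3|17)=-1, (6|17)=-1; sign (−1)^0·-1^1·-1^0 = -1.
(a,b)_13: α=-2, u≡2; β=-2, v≡9 (mod 13); (2|13)=-1, (9|13)=+1; sign (−1)^0·-1^-2·+1^-2 = +1.
(a,b)_5: α=0, u≡3; β=5, v≡3 (mod 5); (3|5)=-1, (3|5)=-1; sign (−1)^0·-1^5·-1^0 = -1.
(a,b)_31: α=1, u≡8; β=0, v≡7 (mod 31); (8|31)=+1, (7|31)=+1; sign (−1)^0·+1^0·+1^1 = +1.
(a,b)_2: α=8, β=12; u≡1, v≡5 (mod 8); ε(u)ε(v)=0·0, αω(v)=8·1, βω(u)=12·0; sum ≡ 0  ⇒  +1.
Ram(12617, -9435) = {3, 5, 17, 37}; no ℚ_3-point on the conic.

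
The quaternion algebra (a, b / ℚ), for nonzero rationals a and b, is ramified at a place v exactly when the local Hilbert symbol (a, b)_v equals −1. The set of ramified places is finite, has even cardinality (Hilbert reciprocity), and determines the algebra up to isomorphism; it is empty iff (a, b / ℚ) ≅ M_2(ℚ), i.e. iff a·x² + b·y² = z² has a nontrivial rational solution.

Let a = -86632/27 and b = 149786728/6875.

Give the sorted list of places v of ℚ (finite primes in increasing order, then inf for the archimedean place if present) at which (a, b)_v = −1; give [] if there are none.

Mod squares: a ≡ -1326, b ≡ 49742. Check v ∈ {∞, 2, 3, 5, 7, 11, 13, 17, 19}.
v=7: a=7^2·(≡4), b=7^3·(≡1) mod 7; (4|7)=+1, (1|7)=+1; (−1)^{2·3·3}·(+1)^3·(+1)^2 = +1.
v=3: a=3^-3·(≡2), b=3^0·(≡2) mod 3; (2|3)=-1, (2|3)=-1; (−1)^{-3·0·1}·(-1)^0·(-1)^-3 = -1.
v=2: v_2(a)=3, v_2(b)=3; units ≡ 1, 7 (mod 8); ε·ε+αω+βω = 0·1+3·0+3·0 ≡ 0  ⇒  (a,b)_2 = +1.
v=11: a=11^0·(≡3), b=11^-1·(≡4) mod 11; (3|11)=+1, (4|11)=+1; (−1)^{0·-1·5}·(+1)^-1·(+1)^0 = +1.
v=17: a=17^1·(≡14), b=17^1·(≡15) mod 17; (14|17)=-1, (15|17)=+1; (−1)^{1·1·8}·(-1)^1·(+1)^1 = -1.
v=13: a=13^1·(≡5), b=13^2·(≡1) mod 13; (5|13)=-1, (1|13)=+1; (−1)^{1·2·6}·(-1)^2·(+1)^1 = +1.
v=5: a=5^0·(≡4), b=5^-4·(≡3) mod 5; (4|5)=+1, (3|5)=-1; (−1)^{0·-4·2}·(+1)^-4·(-1)^0 = +1.
v=19: a=19^0·(≡1), b=19^1·(≡2) mod 19; (1|19)=+1, (2|19)=-1; (−1)^{0·1·9}·(+1)^1·(-1)^0 = +1.
v=∞: -1326 < 0 and 49742 > 0  ⇒  (a,b)_∞ = +1.
Ram(-1326, 49742) = {3, 17}; no ℚ_3-point on the conic.

[3, 17]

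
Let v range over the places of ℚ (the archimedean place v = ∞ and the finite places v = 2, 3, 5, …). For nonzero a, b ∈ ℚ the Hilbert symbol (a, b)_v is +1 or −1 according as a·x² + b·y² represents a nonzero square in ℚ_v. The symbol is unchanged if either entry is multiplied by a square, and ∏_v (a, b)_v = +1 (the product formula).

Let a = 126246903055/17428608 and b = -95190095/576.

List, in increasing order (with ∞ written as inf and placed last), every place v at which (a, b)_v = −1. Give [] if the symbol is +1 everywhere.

[5, 7, 19, 23]

(a, b) ≡ (30590, -95) mod (ℚ^×)²; places V = {2, 3, 5, 7, 11, 13, 17, 19, 23, 41, ∞}.
(a,b)_∞: sgn(30590)=+, sgn(-95)=−, so +1.
(a,b)_23: α=1, u≡10; β=0, v≡5 (mod 23); (10|23)=-1, (5|23)=-1; sign (−1)^0·-1^0·-1^1 = -1.
(a,b)_2: α=-7, β=-6; u≡7, v≡1 (mod 8); ε(u)ε(v)=1·0, αω(v)=-7·0, βω(u)=-6·0; sum ≡ 0  ⇒  +1.
(a,b)_11: α=0, u≡2; β=2, v≡9 (mod 11); (2|11)=-1, (9|11)=+1; sign (−1)^0·-1^2·+1^0 = +1.
(a,b)_3: α=-4, u≡2; β=-2, v≡1 (mod 3); (2|3)=-1, (1|3)=+1; sign (−1)^0·-1^-2·+1^-4 = +1.
(a,b)_19: α=1, u≡12; β=1, v≡8 (mod 19); (12|19)=-1, (8|19)=-1; sign (−1)^1·-1^1·-1^1 = -1.
(a,b)_5: α=1, u≡2; β=1, v≡1 (mod 5); (2|5)=-1, (1|5)=+1; sign (−1)^0·-1^1·+1^1 = -1.
(a,b)_7: α=1, u≡2; β=2, v≡3 (mod 7); (2|7)=+1, (3|7)=-1; sign (−1)^0·+1^2·-1^1 = -1.
(a,b)_41: α=-2, u≡21; β=0, v≡28 (mod 41); (21|41)=+1, (28|41)=-1; sign (−1)^0·+1^0·-1^-2 = +1.
(a,b)_13: α=4, u≡4; β=2, v≡12 (mod 13); (4|13)=+1, (12|13)=+1; sign (−1)^0·+1^2·+1^4 = +1.
(a,b)_17: α=2, u≡3; β=0, v≡3 (mod 17); (3|17)=-1, (3|17)=-1; sign (−1)^0·-1^0·-1^2 = +1.
(30590, -95 / ℚ) ramifies at {5, 7, 19, 23}: a division algebra.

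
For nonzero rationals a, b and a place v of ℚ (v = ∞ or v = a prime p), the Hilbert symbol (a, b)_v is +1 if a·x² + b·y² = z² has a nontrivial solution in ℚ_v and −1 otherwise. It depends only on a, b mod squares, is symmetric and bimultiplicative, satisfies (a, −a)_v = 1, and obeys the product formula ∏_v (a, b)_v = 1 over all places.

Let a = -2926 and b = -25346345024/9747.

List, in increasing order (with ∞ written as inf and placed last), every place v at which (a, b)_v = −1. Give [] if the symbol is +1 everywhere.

Mod squares: a ≡ -2926, b ≡ -3003. Check v ∈ {∞, 2, 3, 7, 11, 13, 17, 19, 37}.
v=13: a=13^0·(≡12), b=13^1·(≡4) mod 13; (12|13)=+1, (4|13)=+1; (−1)^{0·1·6}·(+1)^1·(+1)^0 = +1.
v=19: a=19^1·(≡17), b=19^-2·(≡2) mod 19; (17|19)=+1, (2|19)=-1; (−1)^{1·-2·9}·(+1)^-2·(-1)^1 = -1.
v=11: a=11^1·(≡9), b=11^1·(≡2) mod 11; (9|11)=+1, (2|11)=-1; (−1)^{1·1·5}·(+1)^1·(-1)^1 = +1.
v=2: v_2(a)=1, v_2(b)=6; units ≡ 1, 5 (mod 8); ε·ε+αω+βω = 0·0+1·1+6·0 ≡ 1  ⇒  (a,b)_2 = -1.
v=7: a=7^1·(≡2), b=7^1·(≡6) mod 7; (2|7)=+1, (6|7)=-1; (−1)^{1·1·3}·(+1)^1·(-1)^1 = +1.
v=3: a=3^0·(≡2), b=3^-3·(≡1) mod 3; (2|3)=-1, (1|3)=+1; (−1)^{0·-3·1}·(-1)^-3·(+1)^0 = -1.
v=∞: -2926 < 0 and -3003 < 0  ⇒  (a,b)_∞ = -1.
v=37: a=37^0·(≡34), b=37^2·(≡19) mod 37; (34|37)=+1, (19|37)=-1; (−1)^{0·2·18}·(+1)^2·(-1)^0 = +1.
v=17: a=17^0·(≡15), b=17^2·(≡5) mod 17; (15|17)=+1, (5|17)=-1; (−1)^{0·2·8}·(+1)^2·(-1)^0 = +1.
Ram(-2926, -3003) = {2, 3, 19, ∞}; no ℚ_2-point on the conic.

[2, 3, 19, inf]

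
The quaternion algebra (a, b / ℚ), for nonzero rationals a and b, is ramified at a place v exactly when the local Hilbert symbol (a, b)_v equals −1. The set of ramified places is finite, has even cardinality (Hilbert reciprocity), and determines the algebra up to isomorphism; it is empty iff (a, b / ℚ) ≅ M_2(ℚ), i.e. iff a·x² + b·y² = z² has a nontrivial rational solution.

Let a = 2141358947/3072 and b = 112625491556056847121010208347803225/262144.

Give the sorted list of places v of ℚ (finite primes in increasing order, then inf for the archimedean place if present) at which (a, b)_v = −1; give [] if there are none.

Mod squares: a ≡ 775761, b ≡ 66487281. Check v ∈ {∞, 2, 3, 5, 7, 13, 17, 19, 31, 41, 47, 53}.
v=7: a=7^3·(≡5), b=7^5·(≡2) mod 7; (5|7)=-1, (2|7)=+1; (−1)^{3·5·3}·(-1)^5·(+1)^3 = +1.
v=13: a=13^2·(≡10), b=13^2·(≡1) mod 13; (10|13)=+1, (1|13)=+1; (−1)^{2·2·6}·(+1)^2·(+1)^2 = +1.
v=53: a=53^1·(≡7), b=53^3·(≡50) mod 53; (7|53)=+1, (50|53)=-1; (−1)^{1·3·26}·(+1)^3·(-1)^1 = -1.
v=41: a=41^1·(≡25), b=41^3·(≡21) mod 41; (25|41)=+1, (21|41)=+1; (−1)^{1·3·20}·(+1)^3·(+1)^1 = +1.
v=2: v_2(a)=-10, v_2(b)=-18; units ≡ 1, 1 (mod 8); ε·ε+αω+βω = 0·0+-10·0+-18·0 ≡ 0  ⇒  (a,b)_2 = +1.
v=3: a=3^-1·(≡2), b=3^3·(≡2) mod 3; (2|3)=-1, (2|3)=-1; (−1)^{-1·3·1}·(-1)^3·(-1)^-1 = -1.
v=17: a=17^1·(≡5), b=17^4·(≡4) mod 17; (5|17)=-1, (4|17)=+1; (−1)^{1·4·8}·(-1)^4·(+1)^1 = +1.
v=∞: 775761 > 0 and 66487281 > 0  ⇒  (a,b)_∞ = +1.
v=19: a=19^0·(≡8), b=19^6·(≡11) mod 19; (8|19)=-1, (11|19)=+1; (−1)^{0·6·9}·(-1)^6·(+1)^0 = +1.
v=5: a=5^0·(≡1), b=5^2·(≡1) mod 5; (1|5)=+1, (1|5)=+1; (−1)^{0·2·2}·(+1)^2·(+1)^0 = +1.
v=47: a=47^0·(≡35), b=47^1·(≡25) mod 47; (35|47)=-1, (25|47)=+1; (−1)^{0·1·23}·(-1)^1·(+1)^0 = -1.
v=31: a=31^0·(≡11), b=31^1·(≡10) mod 31; (11|31)=-1, (10|31)=+1; (−1)^{0·1·15}·(-1)^1·(+1)^0 = -1.
|Ram(775761, 66487281)| = 4, even; anisotropic at {3, 31, 47, 53}.

[3, 31, 47, 53]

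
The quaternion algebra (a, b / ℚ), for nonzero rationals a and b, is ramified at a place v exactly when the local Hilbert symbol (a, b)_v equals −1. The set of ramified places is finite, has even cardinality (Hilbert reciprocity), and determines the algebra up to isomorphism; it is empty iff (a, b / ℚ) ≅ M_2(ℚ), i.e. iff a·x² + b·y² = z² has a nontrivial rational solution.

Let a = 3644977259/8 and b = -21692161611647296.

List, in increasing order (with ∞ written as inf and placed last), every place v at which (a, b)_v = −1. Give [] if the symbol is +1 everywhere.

[7, 17, 29, 43]

(a, b) ≡ (1462, -106981) mod (ℚ^×)²; places V = {2, 7, 11, 17, 29, 31, 43, ∞}.
(a,b)_29: α=2, u≡17; β=1, v≡1 (mod 29); (17|29)=-1, (1|29)=+1; sign (−1)^0·-1^1·+1^2 = -1.
(a,b)_43: α=1, u≡3; β=2, v≡39 (mod 43); (3|43)=-1, (39|43)=-1; sign (−1)^0·-1^2·-1^1 = -1.
(a,b)_17: α=1, u≡15; β=3, v≡5 (mod 17); (15|17)=+1, (5|17)=-1; sign (−1)^0·+1^3·-1^1 = -1.
(a,b)_11: α=2, u≡6; β=2, v≡4 (mod 11); (6|11)=-1, (4|11)=+1; sign (−1)^0·-1^2·+1^2 = +1.
(a,b)_7: α=2, u≡6; β=3, v≡6 (mod 7); (6|7)=-1, (6|7)=-1; sign (−1)^0·-1^3·-1^2 = -1.
(a,b)_2: α=-3, β=6; u≡3, v≡3 (mod 8); ε(u)ε(v)=1·1, αω(v)=-3·1, βω(u)=6·1; sum ≡ 0  ⇒  +1.
(a,b)_∞: sgn(1462)=+, sgn(-106981)=−, so +1.
(a,b)_31: α=0, u≡10; β=1, v≡23 (mod 31); (10|31)=+1, (23|31)=-1; sign (−1)^0·+1^1·-1^0 = +1.
|Ram(1462, -106981)| = 4, even; anisotropic at {7, 17, 29, 43}.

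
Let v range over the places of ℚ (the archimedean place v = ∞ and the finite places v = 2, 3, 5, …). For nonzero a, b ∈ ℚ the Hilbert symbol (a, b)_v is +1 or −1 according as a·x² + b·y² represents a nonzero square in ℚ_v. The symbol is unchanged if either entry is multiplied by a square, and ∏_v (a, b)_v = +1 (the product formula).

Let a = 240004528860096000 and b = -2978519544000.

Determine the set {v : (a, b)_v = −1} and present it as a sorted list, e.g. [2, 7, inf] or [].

(a, b) ≡ (2310, -35) mod (ℚ^×)²; places V = {2, 3, 5, 7, 11, 13, 17, ∞}.
(a,b)_∞: sgn(2310)=+, sgn(-35)=−, so +1.
(a,b)_5: α=3, u≡3; β=3, v≡3 (mod 5); (3|5)=-1, (3|5)=-1; sign (−1)^0·-1^3·-1^3 = +1.
(a,b)_11: α=5, u≡4; β=2, v≡9 (mod 11); (4|11)=+1, (9|11)=+1; sign (−1)^0·+1^2·+1^5 = +1.
(a,b)_3: α=9, u≡2; β=2, v≡1 (mod 3); (2|3)=-1, (1|3)=+1; sign (−1)^0·-1^2·+1^9 = +1.
(a,b)_17: α=0, u≡4; β=2, v≡2 (mod 17); (4|17)=+1, (2|17)=+1; sign (−1)^0·+1^2·+1^0 = +1.
(a,b)_2: α=9, β=6; u≡3, v≡5 (mod 8); ε(u)ε(v)=1·0, αω(v)=9·1, βω(u)=6·1; sum ≡ 1  ⇒  -1.
(a,b)_13: α=2, u≡10; β=2, v≡3 (mod 13); (10|13)=+1, (3|13)=+1; sign (−1)^0·+1^2·+1^2 = +1.
(a,b)_7: α=1, u≡2; β=1, v≡1 (mod 7); (2|7)=+1, (1|7)=+1; sign (−1)^1·+1^1·+1^1 = -1.
|Ram(2310, -35)| = 2, even; anisotropic at {2, 7}.

[2, 7]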